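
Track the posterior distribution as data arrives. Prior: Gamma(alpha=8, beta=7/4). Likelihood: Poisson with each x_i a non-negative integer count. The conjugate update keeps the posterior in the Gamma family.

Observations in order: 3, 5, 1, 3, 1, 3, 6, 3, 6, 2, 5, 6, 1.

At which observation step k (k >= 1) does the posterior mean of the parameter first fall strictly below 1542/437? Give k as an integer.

obs 1: x=3 → posterior Gamma(11, 11/4)
obs 2: x=5 → posterior Gamma(16, 15/4)
obs 3: x=1 → posterior Gamma(17, 19/4)
obs 4: x=3 → posterior Gamma(20, 23/4)
obs 5: x=1 → posterior Gamma(21, 27/4)
obs 6: x=3 → posterior Gamma(24, 31/4)
obs 7: x=6 → posterior Gamma(30, 35/4)
obs 8: x=3 → posterior Gamma(33, 39/4)
obs 9: x=6 → posterior Gamma(39, 43/4)
obs 10: x=2 → posterior Gamma(41, 47/4)
obs 11: x=5 → posterior Gamma(46, 51/4)
obs 12: x=6 → posterior Gamma(52, 55/4)
obs 13: x=1 → posterior Gamma(53, 59/4)

k = 4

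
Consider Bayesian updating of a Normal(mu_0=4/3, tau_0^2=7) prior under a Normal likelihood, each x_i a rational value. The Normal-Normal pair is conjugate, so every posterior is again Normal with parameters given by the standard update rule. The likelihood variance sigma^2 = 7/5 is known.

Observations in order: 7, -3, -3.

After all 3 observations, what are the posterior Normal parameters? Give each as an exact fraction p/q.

obs 1: x=7 → posterior Normal(109/18, 7/6)
obs 2: x=-3 → posterior Normal(64/33, 7/11)
obs 3: x=-3 → posterior Normal(19/48, 7/16)

mu_0=19/48, tau_0^2=7/16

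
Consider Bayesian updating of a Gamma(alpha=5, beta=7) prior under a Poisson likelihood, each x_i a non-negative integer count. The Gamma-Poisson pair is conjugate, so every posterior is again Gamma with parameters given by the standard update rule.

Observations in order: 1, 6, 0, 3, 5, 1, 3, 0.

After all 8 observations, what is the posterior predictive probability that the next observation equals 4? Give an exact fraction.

147719334520147740840911865234375/2596148429267413814265248164610048

obs 1: x=1 → posterior Gamma(6, 8)
obs 2: x=6 → posterior Gamma(12, 9)
obs 3: x=0 → posterior Gamma(12, 10)
obs 4: x=3 → posterior Gamma(15, 11)
obs 5: x=5 → posterior Gamma(20, 12)
obs 6: x=1 → posterior Gamma(21, 13)
obs 7: x=3 → posterior Gamma(24, 14)
obs 8: x=0 → posterior Gamma(24, 15)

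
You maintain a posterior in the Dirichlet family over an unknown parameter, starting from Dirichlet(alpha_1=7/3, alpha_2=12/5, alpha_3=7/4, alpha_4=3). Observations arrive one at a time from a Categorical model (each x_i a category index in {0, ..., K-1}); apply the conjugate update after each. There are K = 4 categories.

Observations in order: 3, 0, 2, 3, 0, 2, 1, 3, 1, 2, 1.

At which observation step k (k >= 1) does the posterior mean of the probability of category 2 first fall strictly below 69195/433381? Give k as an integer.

k = 2

obs 1: x=3 → posterior Dirichlet(7/3, 12/5, 7/4, 4)
obs 2: x=0 → posterior Dirichlet(10/3, 12/5, 7/4, 4)
obs 3: x=2 → posterior Dirichlet(10/3, 12/5, 11/4, 4)
obs 4: x=3 → posterior Dirichlet(10/3, 12/5, 11/4, 5)
obs 5: x=0 → posterior Dirichlet(13/3, 12/5, 11/4, 5)
obs 6: x=2 → posterior Dirichlet(13/3, 12/5, 15/4, 5)
obs 7: x=1 → posterior Dirichlet(13/3, 17/5, 15/4, 5)
obs 8: x=3 → posterior Dirichlet(13/3, 17/5, 15/4, 6)
obs 9: x=1 → posterior Dirichlet(13/3, 22/5, 15/4, 6)
obs 10: x=2 → posterior Dirichlet(13/3, 22/5, 19/4, 6)
obs 11: x=1 → posterior Dirichlet(13/3, 27/5, 19/4, 6)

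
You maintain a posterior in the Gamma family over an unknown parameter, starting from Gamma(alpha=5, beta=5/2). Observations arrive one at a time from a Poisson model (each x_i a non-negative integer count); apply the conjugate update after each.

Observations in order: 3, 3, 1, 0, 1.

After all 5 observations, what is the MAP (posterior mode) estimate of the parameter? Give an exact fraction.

obs 1: x=3 → posterior Gamma(8, 7/2)
obs 2: x=3 → posterior Gamma(11, 9/2)
obs 3: x=1 → posterior Gamma(12, 11/2)
obs 4: x=0 → posterior Gamma(12, 13/2)
obs 5: x=1 → posterior Gamma(13, 15/2)

8/5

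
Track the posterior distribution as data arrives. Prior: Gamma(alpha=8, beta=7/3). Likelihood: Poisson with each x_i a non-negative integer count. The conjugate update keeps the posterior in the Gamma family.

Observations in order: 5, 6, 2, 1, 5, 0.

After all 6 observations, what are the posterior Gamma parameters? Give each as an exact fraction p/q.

obs 1: x=5 → posterior Gamma(13, 10/3)
obs 2: x=6 → posterior Gamma(19, 13/3)
obs 3: x=2 → posterior Gamma(21, 16/3)
obs 4: x=1 → posterior Gamma(22, 19/3)
obs 5: x=5 → posterior Gamma(27, 22/3)
obs 6: x=0 → posterior Gamma(27, 25/3)

alpha=27, beta=25/3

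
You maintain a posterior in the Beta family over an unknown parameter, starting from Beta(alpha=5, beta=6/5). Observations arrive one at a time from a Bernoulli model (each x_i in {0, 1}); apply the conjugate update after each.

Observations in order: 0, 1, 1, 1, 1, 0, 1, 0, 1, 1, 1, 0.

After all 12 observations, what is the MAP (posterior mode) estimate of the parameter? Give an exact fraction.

20/27

obs 1: x=0 → posterior Beta(5, 11/5)
obs 2: x=1 → posterior Beta(6, 11/5)
obs 3: x=1 → posterior Beta(7, 11/5)
obs 4: x=1 → posterior Beta(8, 11/5)
obs 5: x=1 → posterior Beta(9, 11/5)
obs 6: x=0 → posterior Beta(9, 16/5)
obs 7: x=1 → posterior Beta(10, 16/5)
obs 8: x=0 → posterior Beta(10, 21/5)
obs 9: x=1 → posterior Beta(11, 21/5)
obs 10: x=1 → posterior Beta(12, 21/5)
obs 11: x=1 → posterior Beta(13, 21/5)
obs 12: x=0 → posterior Beta(13, 26/5)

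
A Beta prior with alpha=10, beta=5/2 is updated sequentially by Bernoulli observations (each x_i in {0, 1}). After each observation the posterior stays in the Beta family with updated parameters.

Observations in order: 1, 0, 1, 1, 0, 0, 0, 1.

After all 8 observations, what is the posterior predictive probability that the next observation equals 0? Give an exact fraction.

obs 1: x=1 → posterior Beta(11, 5/2)
obs 2: x=0 → posterior Beta(11, 7/2)
obs 3: x=1 → posterior Beta(12, 7/2)
obs 4: x=1 → posterior Beta(13, 7/2)
obs 5: x=0 → posterior Beta(13, 9/2)
obs 6: x=0 → posterior Beta(13, 11/2)
obs 7: x=0 → posterior Beta(13, 13/2)
obs 8: x=1 → posterior Beta(14, 13/2)

13/41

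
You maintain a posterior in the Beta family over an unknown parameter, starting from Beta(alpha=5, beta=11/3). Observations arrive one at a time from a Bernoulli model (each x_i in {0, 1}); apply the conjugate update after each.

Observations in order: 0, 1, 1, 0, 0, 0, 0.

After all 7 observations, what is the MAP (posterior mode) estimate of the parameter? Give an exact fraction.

obs 1: x=0 → posterior Beta(5, 14/3)
obs 2: x=1 → posterior Beta(6, 14/3)
obs 3: x=1 → posterior Beta(7, 14/3)
obs 4: x=0 → posterior Beta(7, 17/3)
obs 5: x=0 → posterior Beta(7, 20/3)
obs 6: x=0 → posterior Beta(7, 23/3)
obs 7: x=0 → posterior Beta(7, 26/3)

18/41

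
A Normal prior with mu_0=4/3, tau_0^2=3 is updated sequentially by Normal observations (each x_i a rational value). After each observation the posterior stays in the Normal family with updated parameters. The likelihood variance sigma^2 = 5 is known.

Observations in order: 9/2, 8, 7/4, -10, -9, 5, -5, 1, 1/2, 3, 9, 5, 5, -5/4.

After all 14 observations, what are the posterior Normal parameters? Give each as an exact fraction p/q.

mu_0=355/282, tau_0^2=15/47

obs 1: x=9/2 → posterior Normal(121/48, 15/8)
obs 2: x=8 → posterior Normal(265/66, 15/11)
obs 3: x=7/4 → posterior Normal(593/168, 15/14)
obs 4: x=-10 → posterior Normal(233/204, 15/17)
obs 5: x=-9 → posterior Normal(-91/240, 3/4)
obs 6: x=5 → posterior Normal(89/276, 15/23)
obs 7: x=-5 → posterior Normal(-7/24, 15/26)
obs 8: x=1 → posterior Normal(-55/348, 15/29)
obs 9: x=1/2 → posterior Normal(-37/384, 15/32)
obs 10: x=3 → posterior Normal(71/420, 3/7)
obs 11: x=9 → posterior Normal(395/456, 15/38)
obs 12: x=5 → posterior Normal(575/492, 15/41)
obs 13: x=5 → posterior Normal(755/528, 15/44)
obs 14: x=-5/4 → posterior Normal(355/282, 15/47)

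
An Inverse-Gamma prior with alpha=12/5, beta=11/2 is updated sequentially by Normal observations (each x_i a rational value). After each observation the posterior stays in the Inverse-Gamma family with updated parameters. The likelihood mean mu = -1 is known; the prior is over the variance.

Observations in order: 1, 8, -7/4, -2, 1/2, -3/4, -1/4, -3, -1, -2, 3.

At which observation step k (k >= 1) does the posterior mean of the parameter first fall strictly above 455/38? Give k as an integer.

k = 2

obs 1: x=1 → posterior Inverse-Gamma(29/10, 15/2)
obs 2: x=8 → posterior Inverse-Gamma(17/5, 48)
obs 3: x=-7/4 → posterior Inverse-Gamma(39/10, 1545/32)
obs 4: x=-2 → posterior Inverse-Gamma(22/5, 1561/32)
obs 5: x=1/2 → posterior Inverse-Gamma(49/10, 1597/32)
obs 6: x=-3/4 → posterior Inverse-Gamma(27/5, 799/16)
obs 7: x=-1/4 → posterior Inverse-Gamma(59/10, 1607/32)
obs 8: x=-3 → posterior Inverse-Gamma(32/5, 1671/32)
obs 9: x=-1 → posterior Inverse-Gamma(69/10, 1671/32)
obs 10: x=-2 → posterior Inverse-Gamma(37/5, 1687/32)
obs 11: x=3 → posterior Inverse-Gamma(79/10, 1943/32)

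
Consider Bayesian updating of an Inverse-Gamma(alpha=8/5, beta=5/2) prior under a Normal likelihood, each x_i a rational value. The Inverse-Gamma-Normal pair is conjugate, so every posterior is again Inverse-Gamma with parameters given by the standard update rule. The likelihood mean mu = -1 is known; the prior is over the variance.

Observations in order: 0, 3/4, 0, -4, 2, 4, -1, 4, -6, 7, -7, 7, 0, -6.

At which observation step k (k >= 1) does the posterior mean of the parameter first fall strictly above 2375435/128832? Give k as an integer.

obs 1: x=0 → posterior Inverse-Gamma(21/10, 3)
obs 2: x=3/4 → posterior Inverse-Gamma(13/5, 145/32)
obs 3: x=0 → posterior Inverse-Gamma(31/10, 161/32)
obs 4: x=-4 → posterior Inverse-Gamma(18/5, 305/32)
obs 5: x=2 → posterior Inverse-Gamma(41/10, 449/32)
obs 6: x=4 → posterior Inverse-Gamma(23/5, 849/32)
obs 7: x=-1 → posterior Inverse-Gamma(51/10, 849/32)
obs 8: x=4 → posterior Inverse-Gamma(28/5, 1249/32)
obs 9: x=-6 → posterior Inverse-Gamma(61/10, 1649/32)
obs 10: x=7 → posterior Inverse-Gamma(33/5, 2673/32)
obs 11: x=-7 → posterior Inverse-Gamma(71/10, 3249/32)
obs 12: x=7 → posterior Inverse-Gamma(38/5, 4273/32)
obs 13: x=0 → posterior Inverse-Gamma(81/10, 4289/32)
obs 14: x=-6 → posterior Inverse-Gamma(43/5, 4689/32)

k = 12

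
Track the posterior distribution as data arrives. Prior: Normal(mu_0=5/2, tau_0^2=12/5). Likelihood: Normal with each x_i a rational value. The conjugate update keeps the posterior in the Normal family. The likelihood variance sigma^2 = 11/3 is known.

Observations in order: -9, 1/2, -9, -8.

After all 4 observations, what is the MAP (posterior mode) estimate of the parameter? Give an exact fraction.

-1561/398

obs 1: x=-9 → posterior Normal(-373/182, 132/91)
obs 2: x=1/2 → posterior Normal(-337/254, 132/127)
obs 3: x=-9 → posterior Normal(-985/326, 132/163)
obs 4: x=-8 → posterior Normal(-1561/398, 132/199)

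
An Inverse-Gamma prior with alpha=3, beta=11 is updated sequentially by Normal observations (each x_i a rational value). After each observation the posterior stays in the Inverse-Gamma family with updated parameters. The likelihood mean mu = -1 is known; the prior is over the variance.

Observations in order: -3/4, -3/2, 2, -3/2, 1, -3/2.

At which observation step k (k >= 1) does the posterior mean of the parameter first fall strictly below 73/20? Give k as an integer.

k = 6

obs 1: x=-3/4 → posterior Inverse-Gamma(7/2, 353/32)
obs 2: x=-3/2 → posterior Inverse-Gamma(4, 357/32)
obs 3: x=2 → posterior Inverse-Gamma(9/2, 501/32)
obs 4: x=-3/2 → posterior Inverse-Gamma(5, 505/32)
obs 5: x=1 → posterior Inverse-Gamma(11/2, 569/32)
obs 6: x=-3/2 → posterior Inverse-Gamma(6, 573/32)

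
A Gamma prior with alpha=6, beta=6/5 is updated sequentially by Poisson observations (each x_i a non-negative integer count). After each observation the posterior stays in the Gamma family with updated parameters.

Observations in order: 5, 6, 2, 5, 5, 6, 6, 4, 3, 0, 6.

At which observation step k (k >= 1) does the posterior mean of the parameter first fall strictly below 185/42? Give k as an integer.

k = 10

obs 1: x=5 → posterior Gamma(11, 11/5)
obs 2: x=6 → posterior Gamma(17, 16/5)
obs 3: x=2 → posterior Gamma(19, 21/5)
obs 4: x=5 → posterior Gamma(24, 26/5)
obs 5: x=5 → posterior Gamma(29, 31/5)
obs 6: x=6 → posterior Gamma(35, 36/5)
obs 7: x=6 → posterior Gamma(41, 41/5)
obs 8: x=4 → posterior Gamma(45, 46/5)
obs 9: x=3 → posterior Gamma(48, 51/5)
obs 10: x=0 → posterior Gamma(48, 56/5)
obs 11: x=6 → posterior Gamma(54, 61/5)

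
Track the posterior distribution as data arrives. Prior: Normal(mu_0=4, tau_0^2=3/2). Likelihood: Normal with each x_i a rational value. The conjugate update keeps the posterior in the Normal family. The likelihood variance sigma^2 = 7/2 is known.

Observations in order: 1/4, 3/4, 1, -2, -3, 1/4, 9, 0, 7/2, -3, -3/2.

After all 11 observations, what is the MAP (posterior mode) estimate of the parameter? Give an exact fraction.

obs 1: x=1/4 → posterior Normal(23/8, 21/20)
obs 2: x=3/4 → posterior Normal(31/13, 21/26)
obs 3: x=1 → posterior Normal(17/8, 21/32)
obs 4: x=-2 → posterior Normal(28/19, 21/38)
obs 5: x=-3 → posterior Normal(19/22, 21/44)
obs 6: x=1/4 → posterior Normal(79/100, 21/50)
obs 7: x=9 → posterior Normal(187/112, 3/8)
obs 8: x=0 → posterior Normal(187/124, 21/62)
obs 9: x=7/2 → posterior Normal(229/136, 21/68)
obs 10: x=-3 → posterior Normal(193/148, 21/74)
obs 11: x=-3/2 → posterior Normal(35/32, 21/80)

35/32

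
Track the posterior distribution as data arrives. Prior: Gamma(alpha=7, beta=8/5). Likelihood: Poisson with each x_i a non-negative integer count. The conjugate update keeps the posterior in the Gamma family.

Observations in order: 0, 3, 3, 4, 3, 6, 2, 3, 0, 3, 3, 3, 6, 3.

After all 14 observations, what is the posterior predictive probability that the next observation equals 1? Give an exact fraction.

126415875342267327826488360167903792360777304152509645738922680713455822977531599723487517736960/899300052575937316460412822304612226845914912332513019864761056079793497035745476457193177742249

obs 1: x=0 → posterior Gamma(7, 13/5)
obs 2: x=3 → posterior Gamma(10, 18/5)
obs 3: x=3 → posterior Gamma(13, 23/5)
obs 4: x=4 → posterior Gamma(17, 28/5)
obs 5: x=3 → posterior Gamma(20, 33/5)
obs 6: x=6 → posterior Gamma(26, 38/5)
obs 7: x=2 → posterior Gamma(28, 43/5)
obs 8: x=3 → posterior Gamma(31, 48/5)
obs 9: x=0 → posterior Gamma(31, 53/5)
obs 10: x=3 → posterior Gamma(34, 58/5)
obs 11: x=3 → posterior Gamma(37, 63/5)
obs 12: x=3 → posterior Gamma(40, 68/5)
obs 13: x=6 → posterior Gamma(46, 73/5)
obs 14: x=3 → posterior Gamma(49, 78/5)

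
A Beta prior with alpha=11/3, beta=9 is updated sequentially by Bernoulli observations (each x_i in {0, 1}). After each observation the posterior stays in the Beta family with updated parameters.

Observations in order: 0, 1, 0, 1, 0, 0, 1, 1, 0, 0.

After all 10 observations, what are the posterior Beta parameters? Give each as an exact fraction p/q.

alpha=23/3, beta=15

obs 1: x=0 → posterior Beta(11/3, 10)
obs 2: x=1 → posterior Beta(14/3, 10)
obs 3: x=0 → posterior Beta(14/3, 11)
obs 4: x=1 → posterior Beta(17/3, 11)
obs 5: x=0 → posterior Beta(17/3, 12)
obs 6: x=0 → posterior Beta(17/3, 13)
obs 7: x=1 → posterior Beta(20/3, 13)
obs 8: x=1 → posterior Beta(23/3, 13)
obs 9: x=0 → posterior Beta(23/3, 14)
obs 10: x=0 → posterior Beta(23/3, 15)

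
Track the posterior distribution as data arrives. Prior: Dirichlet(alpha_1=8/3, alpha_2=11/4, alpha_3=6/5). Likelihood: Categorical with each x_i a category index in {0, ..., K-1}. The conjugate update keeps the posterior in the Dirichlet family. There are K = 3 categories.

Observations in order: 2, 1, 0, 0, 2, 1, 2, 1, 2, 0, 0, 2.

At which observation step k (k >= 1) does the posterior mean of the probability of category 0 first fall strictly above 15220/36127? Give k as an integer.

k = 4

obs 1: x=2 → posterior Dirichlet(8/3, 11/4, 11/5)
obs 2: x=1 → posterior Dirichlet(8/3, 15/4, 11/5)
obs 3: x=0 → posterior Dirichlet(11/3, 15/4, 11/5)
obs 4: x=0 → posterior Dirichlet(14/3, 15/4, 11/5)
obs 5: x=2 → posterior Dirichlet(14/3, 15/4, 16/5)
obs 6: x=1 → posterior Dirichlet(14/3, 19/4, 16/5)
obs 7: x=2 → posterior Dirichlet(14/3, 19/4, 21/5)
obs 8: x=1 → posterior Dirichlet(14/3, 23/4, 21/5)
obs 9: x=2 → posterior Dirichlet(14/3, 23/4, 26/5)
obs 10: x=0 → posterior Dirichlet(17/3, 23/4, 26/5)
obs 11: x=0 → posterior Dirichlet(20/3, 23/4, 26/5)
obs 12: x=2 → posterior Dirichlet(20/3, 23/4, 31/5)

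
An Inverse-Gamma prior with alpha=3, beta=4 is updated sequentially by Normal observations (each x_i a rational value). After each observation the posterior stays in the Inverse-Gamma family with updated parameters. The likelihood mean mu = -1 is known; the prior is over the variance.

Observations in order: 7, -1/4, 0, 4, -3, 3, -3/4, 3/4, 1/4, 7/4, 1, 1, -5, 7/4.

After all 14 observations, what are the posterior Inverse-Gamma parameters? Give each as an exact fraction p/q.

alpha=10, beta=1299/16

obs 1: x=7 → posterior Inverse-Gamma(7/2, 36)
obs 2: x=-1/4 → posterior Inverse-Gamma(4, 1161/32)
obs 3: x=0 → posterior Inverse-Gamma(9/2, 1177/32)
obs 4: x=4 → posterior Inverse-Gamma(5, 1577/32)
obs 5: x=-3 → posterior Inverse-Gamma(11/2, 1641/32)
obs 6: x=3 → posterior Inverse-Gamma(6, 1897/32)
obs 7: x=-3/4 → posterior Inverse-Gamma(13/2, 949/16)
obs 8: x=3/4 → posterior Inverse-Gamma(7, 1947/32)
obs 9: x=1/4 → posterior Inverse-Gamma(15/2, 493/8)
obs 10: x=7/4 → posterior Inverse-Gamma(8, 2093/32)
obs 11: x=1 → posterior Inverse-Gamma(17/2, 2157/32)
obs 12: x=1 → posterior Inverse-Gamma(9, 2221/32)
obs 13: x=-5 → posterior Inverse-Gamma(19/2, 2477/32)
obs 14: x=7/4 → posterior Inverse-Gamma(10, 1299/16)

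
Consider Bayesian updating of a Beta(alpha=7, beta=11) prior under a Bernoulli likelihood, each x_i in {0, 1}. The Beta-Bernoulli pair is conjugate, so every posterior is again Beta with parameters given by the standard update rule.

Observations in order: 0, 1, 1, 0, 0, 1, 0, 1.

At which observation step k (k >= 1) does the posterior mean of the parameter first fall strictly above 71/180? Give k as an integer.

k = 2

obs 1: x=0 → posterior Beta(7, 12)
obs 2: x=1 → posterior Beta(8, 12)
obs 3: x=1 → posterior Beta(9, 12)
obs 4: x=0 → posterior Beta(9, 13)
obs 5: x=0 → posterior Beta(9, 14)
obs 6: x=1 → posterior Beta(10, 14)
obs 7: x=0 → posterior Beta(10, 15)
obs 8: x=1 → posterior Beta(11, 15)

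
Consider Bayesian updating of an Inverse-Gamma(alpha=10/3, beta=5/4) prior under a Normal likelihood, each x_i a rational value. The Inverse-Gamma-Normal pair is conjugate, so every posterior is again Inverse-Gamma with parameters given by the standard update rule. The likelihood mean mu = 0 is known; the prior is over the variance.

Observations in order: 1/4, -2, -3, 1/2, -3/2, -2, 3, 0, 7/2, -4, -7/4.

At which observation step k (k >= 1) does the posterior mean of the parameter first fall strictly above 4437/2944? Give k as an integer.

k = 3

obs 1: x=1/4 → posterior Inverse-Gamma(23/6, 41/32)
obs 2: x=-2 → posterior Inverse-Gamma(13/3, 105/32)
obs 3: x=-3 → posterior Inverse-Gamma(29/6, 249/32)
obs 4: x=1/2 → posterior Inverse-Gamma(16/3, 253/32)
obs 5: x=-3/2 → posterior Inverse-Gamma(35/6, 289/32)
obs 6: x=-2 → posterior Inverse-Gamma(19/3, 353/32)
obs 7: x=3 → posterior Inverse-Gamma(41/6, 497/32)
obs 8: x=0 → posterior Inverse-Gamma(22/3, 497/32)
obs 9: x=7/2 → posterior Inverse-Gamma(47/6, 693/32)
obs 10: x=-4 → posterior Inverse-Gamma(25/3, 949/32)
obs 11: x=-7/4 → posterior Inverse-Gamma(53/6, 499/16)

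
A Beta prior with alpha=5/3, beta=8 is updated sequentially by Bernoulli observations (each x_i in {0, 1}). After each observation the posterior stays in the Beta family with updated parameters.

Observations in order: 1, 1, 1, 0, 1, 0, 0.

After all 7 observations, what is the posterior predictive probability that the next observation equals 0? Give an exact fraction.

obs 1: x=1 → posterior Beta(8/3, 8)
obs 2: x=1 → posterior Beta(11/3, 8)
obs 3: x=1 → posterior Beta(14/3, 8)
obs 4: x=0 → posterior Beta(14/3, 9)
obs 5: x=1 → posterior Beta(17/3, 9)
obs 6: x=0 → posterior Beta(17/3, 10)
obs 7: x=0 → posterior Beta(17/3, 11)

33/50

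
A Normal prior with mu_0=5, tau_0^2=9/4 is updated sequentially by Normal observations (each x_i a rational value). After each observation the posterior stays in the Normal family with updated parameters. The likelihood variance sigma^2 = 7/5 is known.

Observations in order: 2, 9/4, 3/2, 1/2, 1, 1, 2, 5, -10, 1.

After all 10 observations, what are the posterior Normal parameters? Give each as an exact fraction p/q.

mu_0=1685/1912, tau_0^2=63/478

obs 1: x=2 → posterior Normal(230/73, 63/73)
obs 2: x=9/4 → posterior Normal(1325/472, 63/118)
obs 3: x=3/2 → posterior Normal(1595/652, 63/163)
obs 4: x=1/2 → posterior Normal(1685/832, 63/208)
obs 5: x=1 → posterior Normal(1865/1012, 63/253)
obs 6: x=1 → posterior Normal(2045/1192, 63/298)
obs 7: x=2 → posterior Normal(2405/1372, 9/49)
obs 8: x=5 → posterior Normal(3305/1552, 63/388)
obs 9: x=-10 → posterior Normal(1505/1732, 63/433)
obs 10: x=1 → posterior Normal(1685/1912, 63/478)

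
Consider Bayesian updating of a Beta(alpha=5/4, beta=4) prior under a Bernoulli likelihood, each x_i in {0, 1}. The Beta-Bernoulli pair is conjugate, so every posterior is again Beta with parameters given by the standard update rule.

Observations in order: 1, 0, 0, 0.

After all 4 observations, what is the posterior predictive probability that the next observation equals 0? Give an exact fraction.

28/37

obs 1: x=1 → posterior Beta(9/4, 4)
obs 2: x=0 → posterior Beta(9/4, 5)
obs 3: x=0 → posterior Beta(9/4, 6)
obs 4: x=0 → posterior Beta(9/4, 7)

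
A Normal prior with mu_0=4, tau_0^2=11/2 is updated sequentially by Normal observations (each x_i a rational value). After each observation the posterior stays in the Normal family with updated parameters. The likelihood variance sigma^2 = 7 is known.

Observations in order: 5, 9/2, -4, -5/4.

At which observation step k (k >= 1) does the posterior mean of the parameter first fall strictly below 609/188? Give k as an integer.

obs 1: x=5 → posterior Normal(111/25, 77/25)
obs 2: x=9/2 → posterior Normal(107/24, 77/36)
obs 3: x=-4 → posterior Normal(233/94, 77/47)
obs 4: x=-5/4 → posterior Normal(411/232, 77/58)

k = 3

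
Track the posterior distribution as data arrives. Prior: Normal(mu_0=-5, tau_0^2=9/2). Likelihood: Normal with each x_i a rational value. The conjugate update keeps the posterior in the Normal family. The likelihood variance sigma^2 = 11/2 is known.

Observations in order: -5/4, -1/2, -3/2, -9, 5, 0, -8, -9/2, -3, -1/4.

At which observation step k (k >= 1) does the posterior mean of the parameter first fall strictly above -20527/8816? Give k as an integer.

obs 1: x=-5/4 → posterior Normal(-53/16, 99/40)
obs 2: x=-1/2 → posterior Normal(-283/116, 99/58)
obs 3: x=-3/2 → posterior Normal(-337/152, 99/76)
obs 4: x=-9 → posterior Normal(-661/188, 99/94)
obs 5: x=5 → posterior Normal(-481/224, 99/112)
obs 6: x=0 → posterior Normal(-37/20, 99/130)
obs 7: x=-8 → posterior Normal(-769/296, 99/148)
obs 8: x=-9/2 → posterior Normal(-931/332, 99/166)
obs 9: x=-3 → posterior Normal(-1039/368, 99/184)
obs 10: x=-1/4 → posterior Normal(-262/101, 99/202)

k = 3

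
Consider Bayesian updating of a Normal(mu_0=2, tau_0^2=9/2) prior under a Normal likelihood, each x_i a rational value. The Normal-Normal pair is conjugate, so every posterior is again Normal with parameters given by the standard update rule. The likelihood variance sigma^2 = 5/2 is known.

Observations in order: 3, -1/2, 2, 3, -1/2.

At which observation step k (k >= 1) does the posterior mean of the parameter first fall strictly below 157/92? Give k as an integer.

obs 1: x=3 → posterior Normal(37/14, 45/28)
obs 2: x=-1/2 → posterior Normal(65/46, 45/46)
obs 3: x=2 → posterior Normal(101/64, 45/64)
obs 4: x=3 → posterior Normal(155/82, 45/82)
obs 5: x=-1/2 → posterior Normal(73/50, 9/20)

k = 2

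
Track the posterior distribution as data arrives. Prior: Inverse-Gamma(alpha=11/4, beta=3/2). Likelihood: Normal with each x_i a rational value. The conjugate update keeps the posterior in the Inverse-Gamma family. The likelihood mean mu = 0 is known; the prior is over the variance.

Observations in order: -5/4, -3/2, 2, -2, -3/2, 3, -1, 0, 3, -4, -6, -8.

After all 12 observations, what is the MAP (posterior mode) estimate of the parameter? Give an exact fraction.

811/104

obs 1: x=-5/4 → posterior Inverse-Gamma(13/4, 73/32)
obs 2: x=-3/2 → posterior Inverse-Gamma(15/4, 109/32)
obs 3: x=2 → posterior Inverse-Gamma(17/4, 173/32)
obs 4: x=-2 → posterior Inverse-Gamma(19/4, 237/32)
obs 5: x=-3/2 → posterior Inverse-Gamma(21/4, 273/32)
obs 6: x=3 → posterior Inverse-Gamma(23/4, 417/32)
obs 7: x=-1 → posterior Inverse-Gamma(25/4, 433/32)
obs 8: x=0 → posterior Inverse-Gamma(27/4, 433/32)
obs 9: x=3 → posterior Inverse-Gamma(29/4, 577/32)
obs 10: x=-4 → posterior Inverse-Gamma(31/4, 833/32)
obs 11: x=-6 → posterior Inverse-Gamma(33/4, 1409/32)
obs 12: x=-8 → posterior Inverse-Gamma(35/4, 2433/32)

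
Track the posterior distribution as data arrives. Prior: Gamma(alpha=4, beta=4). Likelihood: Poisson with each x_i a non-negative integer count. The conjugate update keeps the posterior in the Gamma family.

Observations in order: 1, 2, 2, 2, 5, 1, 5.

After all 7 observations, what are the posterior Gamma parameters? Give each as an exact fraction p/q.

alpha=22, beta=11

obs 1: x=1 → posterior Gamma(5, 5)
obs 2: x=2 → posterior Gamma(7, 6)
obs 3: x=2 → posterior Gamma(9, 7)
obs 4: x=2 → posterior Gamma(11, 8)
obs 5: x=5 → posterior Gamma(16, 9)
obs 6: x=1 → posterior Gamma(17, 10)
obs 7: x=5 → posterior Gamma(22, 11)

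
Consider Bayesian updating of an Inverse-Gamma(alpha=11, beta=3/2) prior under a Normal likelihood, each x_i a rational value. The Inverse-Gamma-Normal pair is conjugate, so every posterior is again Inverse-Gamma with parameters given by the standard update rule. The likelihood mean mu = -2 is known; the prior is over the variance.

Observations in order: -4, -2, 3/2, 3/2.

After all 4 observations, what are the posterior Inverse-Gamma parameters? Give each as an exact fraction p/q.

alpha=13, beta=63/4

obs 1: x=-4 → posterior Inverse-Gamma(23/2, 7/2)
obs 2: x=-2 → posterior Inverse-Gamma(12, 7/2)
obs 3: x=3/2 → posterior Inverse-Gamma(25/2, 77/8)
obs 4: x=3/2 → posterior Inverse-Gamma(13, 63/4)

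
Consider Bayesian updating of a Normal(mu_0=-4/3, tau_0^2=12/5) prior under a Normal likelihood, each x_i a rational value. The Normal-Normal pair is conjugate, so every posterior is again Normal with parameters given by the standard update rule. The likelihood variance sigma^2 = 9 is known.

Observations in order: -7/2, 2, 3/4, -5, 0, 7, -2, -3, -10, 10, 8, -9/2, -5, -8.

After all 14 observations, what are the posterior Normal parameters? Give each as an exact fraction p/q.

obs 1: x=-7/2 → posterior Normal(-34/19, 36/19)
obs 2: x=2 → posterior Normal(-26/23, 36/23)
obs 3: x=3/4 → posterior Normal(-23/27, 4/3)
obs 4: x=-5 → posterior Normal(-43/31, 36/31)
obs 5: x=0 → posterior Normal(-43/35, 36/35)
obs 6: x=7 → posterior Normal(-5/13, 12/13)
obs 7: x=-2 → posterior Normal(-23/43, 36/43)
obs 8: x=-3 → posterior Normal(-35/47, 36/47)
obs 9: x=-10 → posterior Normal(-25/17, 12/17)
obs 10: x=10 → posterior Normal(-7/11, 36/55)
obs 11: x=8 → posterior Normal(-3/59, 36/59)
obs 12: x=-9/2 → posterior Normal(-1/3, 4/7)
obs 13: x=-5 → posterior Normal(-41/67, 36/67)
obs 14: x=-8 → posterior Normal(-73/71, 36/71)

mu_0=-73/71, tau_0^2=36/71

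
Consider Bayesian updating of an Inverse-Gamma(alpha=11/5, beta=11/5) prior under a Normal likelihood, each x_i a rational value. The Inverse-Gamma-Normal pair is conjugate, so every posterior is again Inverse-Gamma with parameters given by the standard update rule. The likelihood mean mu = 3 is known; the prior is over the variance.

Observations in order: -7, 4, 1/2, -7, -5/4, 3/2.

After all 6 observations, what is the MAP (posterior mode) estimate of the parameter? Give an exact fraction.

obs 1: x=-7 → posterior Inverse-Gamma(27/10, 261/5)
obs 2: x=4 → posterior Inverse-Gamma(16/5, 527/10)
obs 3: x=1/2 → posterior Inverse-Gamma(37/10, 2233/40)
obs 4: x=-7 → posterior Inverse-Gamma(21/5, 4233/40)
obs 5: x=-5/4 → posterior Inverse-Gamma(47/10, 18377/160)
obs 6: x=3/2 → posterior Inverse-Gamma(26/5, 18557/160)

18557/992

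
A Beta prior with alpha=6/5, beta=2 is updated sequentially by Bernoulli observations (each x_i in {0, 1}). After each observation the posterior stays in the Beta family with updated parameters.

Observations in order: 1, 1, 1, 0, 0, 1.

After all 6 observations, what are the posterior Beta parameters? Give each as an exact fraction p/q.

obs 1: x=1 → posterior Beta(11/5, 2)
obs 2: x=1 → posterior Beta(16/5, 2)
obs 3: x=1 → posterior Beta(21/5, 2)
obs 4: x=0 → posterior Beta(21/5, 3)
obs 5: x=0 → posterior Beta(21/5, 4)
obs 6: x=1 → posterior Beta(26/5, 4)

alpha=26/5, beta=4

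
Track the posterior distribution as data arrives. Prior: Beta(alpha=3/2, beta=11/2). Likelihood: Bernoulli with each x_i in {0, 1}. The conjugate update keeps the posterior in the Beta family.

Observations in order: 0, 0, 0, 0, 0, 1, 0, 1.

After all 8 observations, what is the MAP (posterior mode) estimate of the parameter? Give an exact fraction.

5/26

obs 1: x=0 → posterior Beta(3/2, 13/2)
obs 2: x=0 → posterior Beta(3/2, 15/2)
obs 3: x=0 → posterior Beta(3/2, 17/2)
obs 4: x=0 → posterior Beta(3/2, 19/2)
obs 5: x=0 → posterior Beta(3/2, 21/2)
obs 6: x=1 → posterior Beta(5/2, 21/2)
obs 7: x=0 → posterior Beta(5/2, 23/2)
obs 8: x=1 → posterior Beta(7/2, 23/2)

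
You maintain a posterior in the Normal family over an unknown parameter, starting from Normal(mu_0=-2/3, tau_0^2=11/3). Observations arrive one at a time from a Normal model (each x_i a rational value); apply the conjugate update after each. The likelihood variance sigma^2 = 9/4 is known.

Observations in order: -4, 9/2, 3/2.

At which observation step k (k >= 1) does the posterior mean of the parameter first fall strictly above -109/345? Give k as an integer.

k = 2

obs 1: x=-4 → posterior Normal(-194/71, 99/71)
obs 2: x=9/2 → posterior Normal(4/115, 99/115)
obs 3: x=3/2 → posterior Normal(70/159, 33/53)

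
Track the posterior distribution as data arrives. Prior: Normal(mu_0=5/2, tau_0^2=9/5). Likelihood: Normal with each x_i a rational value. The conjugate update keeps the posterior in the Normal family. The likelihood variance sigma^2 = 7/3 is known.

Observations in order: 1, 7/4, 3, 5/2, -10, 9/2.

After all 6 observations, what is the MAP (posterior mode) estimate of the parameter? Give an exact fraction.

647/788

obs 1: x=1 → posterior Normal(229/124, 63/62)
obs 2: x=7/4 → posterior Normal(647/356, 63/89)
obs 3: x=3 → posterior Normal(971/464, 63/116)
obs 4: x=5/2 → posterior Normal(1241/572, 63/143)
obs 5: x=-10 → posterior Normal(161/680, 63/170)
obs 6: x=9/2 → posterior Normal(647/788, 63/197)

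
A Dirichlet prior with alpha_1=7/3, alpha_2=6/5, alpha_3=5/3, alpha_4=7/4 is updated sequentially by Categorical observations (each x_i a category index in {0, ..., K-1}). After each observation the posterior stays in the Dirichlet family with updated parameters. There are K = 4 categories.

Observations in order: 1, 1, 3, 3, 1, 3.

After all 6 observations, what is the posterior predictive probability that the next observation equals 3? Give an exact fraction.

obs 1: x=1 → posterior Dirichlet(7/3, 11/5, 5/3, 7/4)
obs 2: x=1 → posterior Dirichlet(7/3, 16/5, 5/3, 7/4)
obs 3: x=3 → posterior Dirichlet(7/3, 16/5, 5/3, 11/4)
obs 4: x=3 → posterior Dirichlet(7/3, 16/5, 5/3, 15/4)
obs 5: x=1 → posterior Dirichlet(7/3, 21/5, 5/3, 15/4)
obs 6: x=3 → posterior Dirichlet(7/3, 21/5, 5/3, 19/4)

95/259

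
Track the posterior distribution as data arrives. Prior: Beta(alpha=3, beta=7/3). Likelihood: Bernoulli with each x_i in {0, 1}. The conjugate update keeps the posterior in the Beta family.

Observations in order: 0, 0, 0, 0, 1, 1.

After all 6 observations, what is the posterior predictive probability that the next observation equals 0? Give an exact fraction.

19/34

obs 1: x=0 → posterior Beta(3, 10/3)
obs 2: x=0 → posterior Beta(3, 13/3)
obs 3: x=0 → posterior Beta(3, 16/3)
obs 4: x=0 → posterior Beta(3, 19/3)
obs 5: x=1 → posterior Beta(4, 19/3)
obs 6: x=1 → posterior Beta(5, 19/3)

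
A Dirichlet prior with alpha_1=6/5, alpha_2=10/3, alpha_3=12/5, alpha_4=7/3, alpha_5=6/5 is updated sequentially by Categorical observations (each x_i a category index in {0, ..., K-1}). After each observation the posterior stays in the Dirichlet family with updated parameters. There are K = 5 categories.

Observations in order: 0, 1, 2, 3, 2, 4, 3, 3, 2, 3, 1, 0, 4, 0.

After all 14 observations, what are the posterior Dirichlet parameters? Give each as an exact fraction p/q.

obs 1: x=0 → posterior Dirichlet(11/5, 10/3, 12/5, 7/3, 6/5)
obs 2: x=1 → posterior Dirichlet(11/5, 13/3, 12/5, 7/3, 6/5)
obs 3: x=2 → posterior Dirichlet(11/5, 13/3, 17/5, 7/3, 6/5)
obs 4: x=3 → posterior Dirichlet(11/5, 13/3, 17/5, 10/3, 6/5)
obs 5: x=2 → posterior Dirichlet(11/5, 13/3, 22/5, 10/3, 6/5)
obs 6: x=4 → posterior Dirichlet(11/5, 13/3, 22/5, 10/3, 11/5)
obs 7: x=3 → posterior Dirichlet(11/5, 13/3, 22/5, 13/3, 11/5)
obs 8: x=3 → posterior Dirichlet(11/5, 13/3, 22/5, 16/3, 11/5)
obs 9: x=2 → posterior Dirichlet(11/5, 13/3, 27/5, 16/3, 11/5)
obs 10: x=3 → posterior Dirichlet(11/5, 13/3, 27/5, 19/3, 11/5)
obs 11: x=1 → posterior Dirichlet(11/5, 16/3, 27/5, 19/3, 11/5)
obs 12: x=0 → posterior Dirichlet(16/5, 16/3, 27/5, 19/3, 11/5)
obs 13: x=4 → posterior Dirichlet(16/5, 16/3, 27/5, 19/3, 16/5)
obs 14: x=0 → posterior Dirichlet(21/5, 16/3, 27/5, 19/3, 16/5)

alpha_1=21/5, alpha_2=16/3, alpha_3=27/5, alpha_4=19/3, alpha_5=16/5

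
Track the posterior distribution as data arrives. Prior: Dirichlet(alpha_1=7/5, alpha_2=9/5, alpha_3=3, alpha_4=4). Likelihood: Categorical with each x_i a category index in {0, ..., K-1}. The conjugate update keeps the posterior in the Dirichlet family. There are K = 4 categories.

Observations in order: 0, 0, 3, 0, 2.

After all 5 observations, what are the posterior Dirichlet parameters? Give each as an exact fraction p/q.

obs 1: x=0 → posterior Dirichlet(12/5, 9/5, 3, 4)
obs 2: x=0 → posterior Dirichlet(17/5, 9/5, 3, 4)
obs 3: x=3 → posterior Dirichlet(17/5, 9/5, 3, 5)
obs 4: x=0 → posterior Dirichlet(22/5, 9/5, 3, 5)
obs 5: x=2 → posterior Dirichlet(22/5, 9/5, 4, 5)

alpha_1=22/5, alpha_2=9/5, alpha_3=4, alpha_4=5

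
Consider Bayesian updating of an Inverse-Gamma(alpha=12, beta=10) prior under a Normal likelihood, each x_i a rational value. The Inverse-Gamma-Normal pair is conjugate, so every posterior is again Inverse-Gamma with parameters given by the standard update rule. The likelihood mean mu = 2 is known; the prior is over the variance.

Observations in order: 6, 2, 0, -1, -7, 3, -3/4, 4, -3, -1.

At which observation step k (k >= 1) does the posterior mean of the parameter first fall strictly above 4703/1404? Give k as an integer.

obs 1: x=6 → posterior Inverse-Gamma(25/2, 18)
obs 2: x=2 → posterior Inverse-Gamma(13, 18)
obs 3: x=0 → posterior Inverse-Gamma(27/2, 20)
obs 4: x=-1 → posterior Inverse-Gamma(14, 49/2)
obs 5: x=-7 → posterior Inverse-Gamma(29/2, 65)
obs 6: x=3 → posterior Inverse-Gamma(15, 131/2)
obs 7: x=-3/4 → posterior Inverse-Gamma(31/2, 2217/32)
obs 8: x=4 → posterior Inverse-Gamma(16, 2281/32)
obs 9: x=-3 → posterior Inverse-Gamma(33/2, 2681/32)
obs 10: x=-1 → posterior Inverse-Gamma(17, 2825/32)

k = 5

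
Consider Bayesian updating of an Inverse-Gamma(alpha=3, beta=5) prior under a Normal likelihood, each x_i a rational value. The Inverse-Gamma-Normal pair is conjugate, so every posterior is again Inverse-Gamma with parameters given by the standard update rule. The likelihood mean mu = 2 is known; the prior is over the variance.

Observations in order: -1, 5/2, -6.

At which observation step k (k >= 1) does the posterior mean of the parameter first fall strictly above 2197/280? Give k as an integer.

obs 1: x=-1 → posterior Inverse-Gamma(7/2, 19/2)
obs 2: x=5/2 → posterior Inverse-Gamma(4, 77/8)
obs 3: x=-6 → posterior Inverse-Gamma(9/2, 333/8)

k = 3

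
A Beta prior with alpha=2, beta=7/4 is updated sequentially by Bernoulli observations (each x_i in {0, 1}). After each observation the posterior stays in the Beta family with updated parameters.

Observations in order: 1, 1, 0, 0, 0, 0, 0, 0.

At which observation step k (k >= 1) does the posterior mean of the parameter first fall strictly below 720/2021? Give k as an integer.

k = 8

obs 1: x=1 → posterior Beta(3, 7/4)
obs 2: x=1 → posterior Beta(4, 7/4)
obs 3: x=0 → posterior Beta(4, 11/4)
obs 4: x=0 → posterior Beta(4, 15/4)
obs 5: x=0 → posterior Beta(4, 19/4)
obs 6: x=0 → posterior Beta(4, 23/4)
obs 7: x=0 → posterior Beta(4, 27/4)
obs 8: x=0 → posterior Beta(4, 31/4)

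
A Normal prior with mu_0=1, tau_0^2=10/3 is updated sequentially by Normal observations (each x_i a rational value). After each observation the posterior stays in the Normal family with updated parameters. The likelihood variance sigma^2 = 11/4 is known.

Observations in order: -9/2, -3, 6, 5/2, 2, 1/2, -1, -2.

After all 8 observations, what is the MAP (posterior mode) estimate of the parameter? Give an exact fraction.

53/353

obs 1: x=-9/2 → posterior Normal(-147/73, 110/73)
obs 2: x=-3 → posterior Normal(-267/113, 110/113)
obs 3: x=6 → posterior Normal(-3/17, 110/153)
obs 4: x=5/2 → posterior Normal(73/193, 110/193)
obs 5: x=2 → posterior Normal(153/233, 110/233)
obs 6: x=1/2 → posterior Normal(173/273, 110/273)
obs 7: x=-1 → posterior Normal(133/313, 110/313)
obs 8: x=-2 → posterior Normal(53/353, 110/353)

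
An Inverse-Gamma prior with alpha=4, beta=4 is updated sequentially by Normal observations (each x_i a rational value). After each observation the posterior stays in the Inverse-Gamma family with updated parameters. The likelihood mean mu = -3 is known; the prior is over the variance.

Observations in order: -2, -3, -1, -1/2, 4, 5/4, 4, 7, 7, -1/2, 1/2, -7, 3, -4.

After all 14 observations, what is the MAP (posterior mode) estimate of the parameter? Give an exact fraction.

obs 1: x=-2 → posterior Inverse-Gamma(9/2, 9/2)
obs 2: x=-3 → posterior Inverse-Gamma(5, 9/2)
obs 3: x=-1 → posterior Inverse-Gamma(11/2, 13/2)
obs 4: x=-1/2 → posterior Inverse-Gamma(6, 77/8)
obs 5: x=4 → posterior Inverse-Gamma(13/2, 273/8)
obs 6: x=5/4 → posterior Inverse-Gamma(7, 1381/32)
obs 7: x=4 → posterior Inverse-Gamma(15/2, 2165/32)
obs 8: x=7 → posterior Inverse-Gamma(8, 3765/32)
obs 9: x=7 → posterior Inverse-Gamma(17/2, 5365/32)
obs 10: x=-1/2 → posterior Inverse-Gamma(9, 5465/32)
obs 11: x=1/2 → posterior Inverse-Gamma(19/2, 5661/32)
obs 12: x=-7 → posterior Inverse-Gamma(10, 5917/32)
obs 13: x=3 → posterior Inverse-Gamma(21/2, 6493/32)
obs 14: x=-4 → posterior Inverse-Gamma(11, 6509/32)

6509/384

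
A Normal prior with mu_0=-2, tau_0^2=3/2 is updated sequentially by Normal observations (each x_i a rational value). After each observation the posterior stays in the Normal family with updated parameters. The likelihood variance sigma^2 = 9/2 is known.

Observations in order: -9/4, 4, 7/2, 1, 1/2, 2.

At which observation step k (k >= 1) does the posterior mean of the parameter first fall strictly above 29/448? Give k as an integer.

obs 1: x=-9/4 → posterior Normal(-33/16, 9/8)
obs 2: x=4 → posterior Normal(-17/20, 9/10)
obs 3: x=7/2 → posterior Normal(-1/8, 3/4)
obs 4: x=1 → posterior Normal(1/28, 9/14)
obs 5: x=1/2 → posterior Normal(3/32, 9/16)
obs 6: x=2 → posterior Normal(11/36, 1/2)

k = 5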